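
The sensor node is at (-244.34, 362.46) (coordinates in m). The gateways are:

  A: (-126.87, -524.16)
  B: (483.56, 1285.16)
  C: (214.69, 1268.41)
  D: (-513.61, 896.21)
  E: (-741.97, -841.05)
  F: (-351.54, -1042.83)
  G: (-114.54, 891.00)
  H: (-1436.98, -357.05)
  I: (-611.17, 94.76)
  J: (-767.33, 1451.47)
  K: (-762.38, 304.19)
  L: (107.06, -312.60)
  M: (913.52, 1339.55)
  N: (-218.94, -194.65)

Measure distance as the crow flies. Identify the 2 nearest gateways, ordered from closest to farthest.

I, K

Distances from (-244.34, 362.46):
A: √((117.47)² + (-886.62)²) = √(13799.2009 + 786095.0244) = 894.37 m
B: √((727.90)² + (922.70)²) = √(529838.4100 + 851375.2900) = 1175.25 m
C: √((459.03)² + (905.95)²) = √(210708.5409 + 820745.4025) = 1015.61 m
D: √((-269.27)² + (533.75)²) = √(72506.3329 + 284889.0625) = 597.83 m
E: √((-497.63)² + (-1203.51)²) = √(247635.6169 + 1448436.3201) = 1302.33 m
F: √((-107.20)² + (-1405.29)²) = √(11491.8400 + 1974839.9841) = 1409.37 m
G: √((129.80)² + (528.54)²) = √(16848.0400 + 279354.5316) = 544.24 m
H: √((-1192.64)² + (-719.51)²) = √(1422390.1696 + 517694.6401) = 1392.87 m
I: √((-366.83)² + (-267.70)²) = √(134564.2489 + 71663.2900) = 454.12 m
J: √((-522.99)² + (1089.01)²) = √(273518.5401 + 1185942.7801) = 1208.08 m
K: √((-518.04)² + (-58.27)²) = √(268365.4416 + 3395.3929) = 521.31 m
L: √((351.40)² + (-675.06)²) = √(123481.9600 + 455706.0036) = 761.04 m
M: √((1157.86)² + (977.09)²) = √(1340639.7796 + 954704.8681) = 1515.04 m
N: √((25.40)² + (-557.11)²) = √(645.1600 + 310371.5521) = 557.69 m
Sorted: I (454.12 m) < K (521.31 m) < G (544.24 m) < N (557.69 m) < …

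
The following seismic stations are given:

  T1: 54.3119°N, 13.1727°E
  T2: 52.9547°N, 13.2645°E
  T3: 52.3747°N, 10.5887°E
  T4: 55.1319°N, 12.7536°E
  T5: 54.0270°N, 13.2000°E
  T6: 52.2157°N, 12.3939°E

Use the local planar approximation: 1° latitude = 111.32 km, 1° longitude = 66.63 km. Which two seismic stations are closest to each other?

Pairwise distances:
T1–T5: 31.7672 km
T1–T4: 95.4582 km
T2–T6: 100.6605 km
T2–T5: 119.4458 km
T3–T6: 121.5758 km
T4–T5: 126.5427 km
T1–T2: 151.2073 km
T2–T3: 189.6194 km
T5–T6: 208.6649 km
T1–T6: 239.0491 km
T2–T4: 244.7448 km
T3–T5: 253.1888 km
T1–T3: 275.9487 km
T4–T6: 325.5149 km
T3–T4: 339.1375 km
Closest pair: T1–T5 at 31.7672 km.

T1 and T5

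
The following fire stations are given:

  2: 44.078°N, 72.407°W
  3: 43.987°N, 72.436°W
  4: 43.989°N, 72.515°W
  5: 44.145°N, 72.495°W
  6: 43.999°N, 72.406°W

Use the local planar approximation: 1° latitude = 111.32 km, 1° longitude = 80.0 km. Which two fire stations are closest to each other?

3 and 6

Pairwise distances:
2–3: 10.392 km
2–4: 13.146 km
2–5: 10.256 km
2–6: 8.795 km
3–4: 6.324 km
3–5: 18.211 km
3–6: 2.747 km
4–5: 17.439 km
4–6: 8.791 km
5–6: 17.744 km
Closest pair: 3–6 at 2.747 km.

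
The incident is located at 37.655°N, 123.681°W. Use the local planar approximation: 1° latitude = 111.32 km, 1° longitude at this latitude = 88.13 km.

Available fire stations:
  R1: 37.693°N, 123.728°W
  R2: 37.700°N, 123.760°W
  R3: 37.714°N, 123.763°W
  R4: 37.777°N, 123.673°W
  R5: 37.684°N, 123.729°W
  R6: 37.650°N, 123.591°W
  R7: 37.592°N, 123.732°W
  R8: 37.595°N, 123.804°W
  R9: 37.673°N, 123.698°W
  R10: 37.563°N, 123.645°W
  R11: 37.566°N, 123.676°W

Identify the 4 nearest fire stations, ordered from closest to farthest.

Distances from 37.655°N, 123.681°W:
R1: 5.920 km
R2: 8.577 km
R3: 9.765 km
R4: 13.599 km
R5: 5.321 km
R6: 7.951 km
R7: 8.330 km
R8: 12.733 km
R9: 2.502 km
R10: 10.722 km
R11: 9.917 km
Sorted: R9 (2.502 km) < R5 (5.321 km) < R1 (5.920 km) < R6 (7.951 km) < R7 (8.330 km) < R2 (8.577 km) < …

R9, R5, R1, R6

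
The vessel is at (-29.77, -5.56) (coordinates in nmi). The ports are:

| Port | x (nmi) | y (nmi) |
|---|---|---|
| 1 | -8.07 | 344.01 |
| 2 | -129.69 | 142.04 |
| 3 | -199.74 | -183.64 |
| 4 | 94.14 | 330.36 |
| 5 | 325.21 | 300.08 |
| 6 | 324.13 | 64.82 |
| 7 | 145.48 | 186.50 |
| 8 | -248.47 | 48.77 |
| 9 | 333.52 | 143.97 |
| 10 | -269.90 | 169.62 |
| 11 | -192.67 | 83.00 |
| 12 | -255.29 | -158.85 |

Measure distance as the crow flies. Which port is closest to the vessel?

Distances from (-29.77, -5.56):
1: 350.24 nmi
2: 178.24 nmi
3: 246.18 nmi
4: 358.04 nmi
5: 468.43 nmi
6: 360.83 nmi
7: 260.00 nmi
8: 225.35 nmi
9: 392.86 nmi
10: 297.24 nmi
11: 185.42 nmi
12: 272.68 nmi
Minimum: 2 at 178.24 nmi.

2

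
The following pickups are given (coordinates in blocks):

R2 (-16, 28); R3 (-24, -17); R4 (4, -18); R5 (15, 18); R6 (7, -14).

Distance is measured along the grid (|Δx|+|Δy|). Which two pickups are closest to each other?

Pairwise distances:
R2–R3: 53 blocks
R2–R4: 66 blocks
R2–R5: 41 blocks
R2–R6: 65 blocks
R3–R4: 29 blocks
R3–R5: 74 blocks
R3–R6: 34 blocks
R4–R5: 47 blocks
R4–R6: 7 blocks
R5–R6: 40 blocks
Closest pair: R4–R6 at 7 blocks.

R4 and R6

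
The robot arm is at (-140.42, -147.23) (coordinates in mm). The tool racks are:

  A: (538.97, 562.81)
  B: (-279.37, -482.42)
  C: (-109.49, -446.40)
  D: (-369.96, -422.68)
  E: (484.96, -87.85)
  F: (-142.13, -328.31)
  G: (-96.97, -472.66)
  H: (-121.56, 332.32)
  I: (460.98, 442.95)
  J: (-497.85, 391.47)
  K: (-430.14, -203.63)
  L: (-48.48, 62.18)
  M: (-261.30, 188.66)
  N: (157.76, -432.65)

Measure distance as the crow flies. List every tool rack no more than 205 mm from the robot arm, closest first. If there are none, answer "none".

F

Distances from (-140.42, -147.23):
A: 982.71 mm
B: 362.85 mm
C: 300.76 mm
D: 358.55 mm
E: 628.19 mm
F: 181.09 mm
G: 328.32 mm
H: 479.92 mm
I: 842.61 mm
J: 646.49 mm
K: 295.16 mm
L: 228.70 mm
M: 356.98 mm
N: 412.77 mm
Threshold 205 mm: F (181.09 mm) is within range.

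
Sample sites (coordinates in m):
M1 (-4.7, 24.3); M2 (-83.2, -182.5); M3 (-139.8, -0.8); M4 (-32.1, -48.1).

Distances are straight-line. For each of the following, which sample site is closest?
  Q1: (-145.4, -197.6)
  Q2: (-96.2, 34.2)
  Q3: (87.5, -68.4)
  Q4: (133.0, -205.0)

Q1 at (-145.4, -197.6):
  M1: √((140.7)² + (221.9)²) = √(19796.490 + 49239.610) = 262.7 m
  M2: √((62.2)² + (15.1)²) = √(3868.840 + 228.010) = 64.0 m
  M3: √((5.6)² + (196.8)²) = √(31.360 + 38730.240) = 196.9 m
  M4: √((113.3)² + (149.5)²) = √(12836.890 + 22350.250) = 187.6 m
  → nearest: M2 (64.0 m)
Q2 at (-96.2, 34.2):
  M1: √((91.5)² + (-9.9)²) = √(8372.250 + 98.010) = 92.0 m
  M2: √((13.0)² + (-216.7)²) = √(169.000 + 46958.890) = 217.1 m
  M3: √((-43.6)² + (-35.0)²) = √(1900.960 + 1225.000) = 55.9 m
  M4: √((64.1)² + (-82.3)²) = √(4108.810 + 6773.290) = 104.3 m
  → nearest: M3 (55.9 m)
Q3 at (87.5, -68.4):
  M1: √((-92.2)² + (92.7)²) = √(8500.840 + 8593.290) = 130.7 m
  M2: √((-170.7)² + (-114.1)²) = √(29138.490 + 13018.810) = 205.3 m
  M3: √((-227.3)² + (67.6)²) = √(51665.290 + 4569.760) = 237.1 m
  M4: √((-119.6)² + (20.3)²) = √(14304.160 + 412.090) = 121.3 m
  → nearest: M4 (121.3 m)
Q4 at (133.0, -205.0):
  M1: √((-137.7)² + (229.3)²) = √(18961.290 + 52578.490) = 267.5 m
  M2: √((-216.2)² + (22.5)²) = √(46742.440 + 506.250) = 217.4 m
  M3: √((-272.8)² + (204.2)²) = √(74419.840 + 41697.640) = 340.8 m
  M4: √((-165.1)² + (156.9)²) = √(27258.010 + 24617.610) = 227.8 m
  → nearest: M2 (217.4 m)

Q1→M2; Q2→M3; Q3→M4; Q4→M2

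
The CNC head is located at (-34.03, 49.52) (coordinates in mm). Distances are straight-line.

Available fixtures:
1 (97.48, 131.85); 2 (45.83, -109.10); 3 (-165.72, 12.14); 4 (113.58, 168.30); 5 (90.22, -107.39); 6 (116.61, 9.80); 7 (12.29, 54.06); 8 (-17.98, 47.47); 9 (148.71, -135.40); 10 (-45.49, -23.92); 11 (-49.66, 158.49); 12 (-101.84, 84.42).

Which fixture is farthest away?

Distances from (-34.03, 49.52):
1: √((131.51)² + (82.33)²) = √(17294.8801 + 6778.2289) = 155.16 mm
2: √((79.86)² + (-158.62)²) = √(6377.6196 + 25160.3044) = 177.59 mm
3: √((-131.69)² + (-37.38)²) = √(17342.2561 + 1397.2644) = 136.89 mm
4: √((147.61)² + (118.78)²) = √(21788.7121 + 14108.6884) = 189.47 mm
5: √((124.25)² + (-156.91)²) = √(15438.0625 + 24620.7481) = 200.15 mm
6: √((150.64)² + (-39.72)²) = √(22692.4096 + 1577.6784) = 155.79 mm
7: √((46.32)² + (4.54)²) = √(2145.5424 + 20.6116) = 46.54 mm
8: √((16.05)² + (-2.05)²) = √(257.6025 + 4.2025) = 16.18 mm
9: √((182.74)² + (-184.92)²) = √(33393.9076 + 34195.4064) = 259.98 mm
10: √((-11.46)² + (-73.44)²) = √(131.3316 + 5393.4336) = 74.33 mm
11: √((-15.63)² + (108.97)²) = √(244.2969 + 11874.4609) = 110.09 mm
12: √((-67.81)² + (34.90)²) = √(4598.1961 + 1218.0100) = 76.26 mm
Maximum: 9 at 259.98 mm.

9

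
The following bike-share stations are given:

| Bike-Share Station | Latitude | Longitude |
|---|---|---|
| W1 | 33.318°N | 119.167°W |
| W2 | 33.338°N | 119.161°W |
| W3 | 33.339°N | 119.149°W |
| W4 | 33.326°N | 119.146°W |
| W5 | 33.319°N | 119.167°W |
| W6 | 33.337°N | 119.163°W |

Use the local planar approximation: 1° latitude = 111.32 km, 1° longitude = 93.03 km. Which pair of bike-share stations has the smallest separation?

Pairwise distances:
W1–W5: 0.111 km
W2–W6: 0.217 km
W2–W3: 1.122 km
W3–W6: 1.321 km
W3–W4: 1.474 km
W2–W4: 1.932 km
W4–W6: 2.000 km
W5–W6: 2.038 km
W4–W5: 2.103 km
W1–W4: 2.147 km
W1–W6: 2.148 km
W2–W5: 2.187 km
W1–W2: 2.295 km
W3–W5: 2.786 km
W1–W3: 2.876 km
Closest pair: W1–W5 at 0.111 km.

W1 and W5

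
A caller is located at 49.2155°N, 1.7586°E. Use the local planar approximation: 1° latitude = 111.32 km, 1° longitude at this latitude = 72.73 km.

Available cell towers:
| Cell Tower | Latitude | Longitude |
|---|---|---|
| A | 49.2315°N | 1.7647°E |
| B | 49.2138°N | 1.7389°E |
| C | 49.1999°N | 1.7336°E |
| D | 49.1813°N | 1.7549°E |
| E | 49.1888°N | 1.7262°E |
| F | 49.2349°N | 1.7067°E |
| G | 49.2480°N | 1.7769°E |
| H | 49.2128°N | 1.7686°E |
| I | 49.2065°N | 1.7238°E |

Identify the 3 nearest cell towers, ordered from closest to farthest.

H, B, A

Distances from 49.2155°N, 1.7586°E:
A: √((0.0160·111.32)² + (0.0061·72.73)²) = √(3.172388 + 0.196828) = 1.8355 km
B: √((-0.0017·111.32)² + (-0.0197·72.73)²) = √(0.035813 + 2.052861) = 1.4452 km
C: √((-0.0156·111.32)² + (-0.0250·72.73)²) = √(3.015752 + 3.306033) = 2.5143 km
D: √((-0.0342·111.32)² + (-0.0037·72.73)²) = √(14.494345 + 0.072415) = 3.8166 km
E: √((-0.0267·111.32)² + (-0.0324·72.73)²) = √(8.834234 + 5.552866) = 3.7930 km
F: √((0.0194·111.32)² + (-0.0519·72.73)²) = √(4.663907 + 14.248262) = 4.3488 km
G: √((0.0325·111.32)² + (0.0183·72.73)²) = √(13.089200 + 1.771452) = 3.8550 km
H: √((-0.0027·111.32)² + (0.0100·72.73)²) = √(0.090339 + 0.528965) = 0.7870 km
I: √((-0.0090·111.32)² + (-0.0348·72.73)²) = √(1.003764 + 6.405981) = 2.7221 km
Sorted: H (0.7870 km) < B (1.4452 km) < A (1.8355 km) < C (2.5143 km) < I (2.7221 km) < …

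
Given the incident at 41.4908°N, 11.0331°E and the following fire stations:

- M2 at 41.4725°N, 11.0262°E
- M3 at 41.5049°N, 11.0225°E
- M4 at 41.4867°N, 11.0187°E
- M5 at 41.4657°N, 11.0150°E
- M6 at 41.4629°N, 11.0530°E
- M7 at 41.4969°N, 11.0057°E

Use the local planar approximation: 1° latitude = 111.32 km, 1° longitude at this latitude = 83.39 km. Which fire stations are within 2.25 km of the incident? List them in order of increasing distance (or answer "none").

M4, M3, M2

Distances from 41.4908°N, 11.0331°E:
M2: √((-0.0183·111.32)² + (-0.0069·83.39)²) = √(4.150005 + 0.331075) = 2.1169 km
M3: √((0.0141·111.32)² + (-0.0106·83.39)²) = √(2.463682 + 0.781339) = 1.8014 km
M4: √((-0.0041·111.32)² + (-0.0144·83.39)²) = √(0.208312 + 1.441959) = 1.2846 km
M5: √((-0.0251·111.32)² + (-0.0181·83.39)²) = √(7.807174 + 2.278165) = 3.1757 km
M6: √((-0.0279·111.32)² + (0.0199·83.39)²) = √(9.646168 + 2.753811) = 3.5214 km
M7: √((0.0061·111.32)² + (-0.0274·83.39)²) = √(0.461112 + 5.220704) = 2.3837 km
Threshold 2.25 km: M4 (1.2846 km), M3 (1.8014 km), M2 (2.1169 km) are within range.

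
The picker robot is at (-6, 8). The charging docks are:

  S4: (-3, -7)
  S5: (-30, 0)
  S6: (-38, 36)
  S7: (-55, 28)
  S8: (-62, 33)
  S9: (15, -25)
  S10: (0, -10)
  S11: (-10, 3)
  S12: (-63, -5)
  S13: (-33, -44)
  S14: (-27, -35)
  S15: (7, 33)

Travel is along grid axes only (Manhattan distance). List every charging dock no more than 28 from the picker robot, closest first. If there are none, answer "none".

S11, S4, S10

Distances from (-6, 8):
S4: 18
S5: 32
S6: 60
S7: 69
S8: 81
S9: 54
S10: 24
S11: 9
S12: 70
S13: 79
S14: 64
S15: 38
Threshold 28: S11 (9), S4 (18), S10 (24) are within range.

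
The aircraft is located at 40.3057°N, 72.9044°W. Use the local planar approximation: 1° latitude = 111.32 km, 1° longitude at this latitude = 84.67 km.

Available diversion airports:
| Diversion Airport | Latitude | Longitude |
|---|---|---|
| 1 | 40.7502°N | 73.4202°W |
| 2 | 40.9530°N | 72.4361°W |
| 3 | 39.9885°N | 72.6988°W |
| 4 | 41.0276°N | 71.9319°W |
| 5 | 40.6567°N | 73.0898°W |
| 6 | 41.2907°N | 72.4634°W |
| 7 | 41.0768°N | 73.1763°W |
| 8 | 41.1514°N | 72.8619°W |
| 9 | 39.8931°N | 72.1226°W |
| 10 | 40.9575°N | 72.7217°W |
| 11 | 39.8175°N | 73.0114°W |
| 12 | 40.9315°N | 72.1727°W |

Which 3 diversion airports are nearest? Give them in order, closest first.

3, 5, 11

Distances from 40.3057°N, 72.9044°W:
1: √((0.4445·111.32)² + (-0.5158·84.67)²) = √(2448.442593 + 1907.312237) = 65.9981 km
2: √((0.6473·111.32)² + (0.4683·84.67)²) = √(5192.274083 + 1572.198708) = 82.2464 km
3: √((-0.3172·111.32)² + (0.2056·84.67)²) = √(1246.845817 + 303.043756) = 39.3686 km
4: √((0.7219·111.32)² + (0.9725·84.67)²) = √(6458.036257 + 6780.134973) = 115.0573 km
5: √((0.3510·111.32)² + (-0.1854·84.67)²) = √(1526.724336 + 246.421490) = 42.1087 km
6: √((0.9850·111.32)² + (0.4410·84.67)²) = √(12023.166360 + 1394.236020) = 115.8335 km
7: √((0.7711·111.32)² + (-0.2719·84.67)²) = √(7368.308513 + 530.002032) = 88.8724 km
8: √((0.8457·111.32)² + (0.0425·84.67)²) = √(8862.965454 + 12.949022) = 94.2121 km
9: √((-0.4126·111.32)² + (0.7818·84.67)²) = √(2109.622956 + 4381.778819) = 80.5692 km
10: √((0.6518·111.32)² + (0.1827·84.67)²) = √(5264.717928 + 239.296427) = 74.1890 km
11: √((-0.4882·111.32)² + (-0.1070·84.67)²) = √(2953.533802 + 82.077983) = 55.0964 km
12: √((0.6258·111.32)² + (0.7317·84.67)²) = √(4853.080698 + 3838.179041) = 93.2269 km
Sorted: 3 (39.3686 km) < 5 (42.1087 km) < 11 (55.0964 km) < 1 (65.9981 km) < 10 (74.1890 km) < …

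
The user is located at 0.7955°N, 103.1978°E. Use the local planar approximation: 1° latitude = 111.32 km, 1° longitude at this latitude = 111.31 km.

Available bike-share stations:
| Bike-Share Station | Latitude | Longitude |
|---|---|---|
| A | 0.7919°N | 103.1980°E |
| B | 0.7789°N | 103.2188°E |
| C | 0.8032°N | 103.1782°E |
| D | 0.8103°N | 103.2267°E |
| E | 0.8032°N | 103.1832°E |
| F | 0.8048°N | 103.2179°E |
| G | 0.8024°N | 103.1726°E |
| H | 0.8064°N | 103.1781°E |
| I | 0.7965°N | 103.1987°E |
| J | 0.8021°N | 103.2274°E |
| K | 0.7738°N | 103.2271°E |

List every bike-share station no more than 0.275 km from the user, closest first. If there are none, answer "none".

Distances from 0.7955°N, 103.1978°E:
A: 0.4014 km
B: 2.9797 km
C: 2.3440 km
D: 3.6142 km
E: 1.8373 km
F: 2.4652 km
G: 2.9083 km
H: 2.5061 km
I: 0.1498 km
J: 3.3757 km
K: 4.0586 km
Threshold 0.275 km: I (0.1498 km) is within range.

I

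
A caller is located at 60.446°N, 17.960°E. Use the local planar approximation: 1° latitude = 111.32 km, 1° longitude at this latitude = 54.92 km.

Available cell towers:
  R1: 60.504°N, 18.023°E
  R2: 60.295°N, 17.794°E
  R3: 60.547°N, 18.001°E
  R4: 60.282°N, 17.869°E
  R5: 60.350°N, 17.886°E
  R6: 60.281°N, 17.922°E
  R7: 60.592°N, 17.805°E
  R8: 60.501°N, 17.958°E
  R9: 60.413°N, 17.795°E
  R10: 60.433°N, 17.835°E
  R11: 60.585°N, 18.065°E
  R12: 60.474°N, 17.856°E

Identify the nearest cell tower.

R8

Distances from 60.446°N, 17.960°E:
R1: √((0.058·111.32)² + (0.063·54.92)²) = √(41.68717 + 11.97132) = 7.325 km
R2: √((-0.151·111.32)² + (-0.166·54.92)²) = √(282.55324 + 83.11458) = 19.122 km
R3: √((0.101·111.32)² + (0.041·54.92)²) = √(126.41224 + 5.07024) = 11.467 km
R4: √((-0.164·111.32)² + (-0.091·54.92)²) = √(333.29906 + 24.97721) = 18.928 km
R5: √((-0.096·111.32)² + (-0.074·54.92)²) = √(114.20598 + 16.51675) = 11.433 km
R6: √((-0.165·111.32)² + (-0.038·54.92)²) = √(337.37608 + 4.35540) = 18.486 km
R7: √((0.146·111.32)² + (-0.155·54.92)²) = √(264.15091 + 72.46436) = 18.347 km
R8: √((0.055·111.32)² + (-0.002·54.92)²) = √(37.48623 + 0.01206) = 6.124 km
R9: √((-0.033·111.32)² + (-0.165·54.92)²) = √(13.49504 + 82.11622) = 9.778 km
R10: √((-0.013·111.32)² + (-0.125·54.92)²) = √(2.09427 + 47.12823) = 7.016 km
R11: √((0.139·111.32)² + (0.105·54.92)²) = √(239.42858 + 33.25368) = 16.513 km
R12: √((0.028·111.32)² + (-0.104·54.92)²) = √(9.71544 + 32.62329) = 6.507 km
Minimum: R8 at 6.124 km.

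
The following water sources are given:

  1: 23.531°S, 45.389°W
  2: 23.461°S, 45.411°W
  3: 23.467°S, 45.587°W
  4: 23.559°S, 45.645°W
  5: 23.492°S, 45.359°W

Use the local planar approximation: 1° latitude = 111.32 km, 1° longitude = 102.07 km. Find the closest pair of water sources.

Pairwise distances:
1–2: √((0.070·111.32)² + (-0.022·102.07)²) = √(60.72150 + 5.04245) = 8.109 km
1–3: √((0.064·111.32)² + (-0.198·102.07)²) = √(50.75822 + 408.43844) = 21.429 km
1–4: √((-0.028·111.32)² + (-0.256·102.07)²) = √(9.71544 + 682.77272) = 26.315 km
1–5: √((0.039·111.32)² + (0.030·102.07)²) = √(18.84845 + 9.37646) = 5.313 km
2–3: √((-0.006·111.32)² + (-0.176·102.07)²) = √(0.44612 + 322.71679) = 17.977 km
2–4: √((-0.098·111.32)² + (-0.234·102.07)²) = √(119.01414 + 570.46361) = 26.258 km
2–5: √((-0.031·111.32)² + (0.052·102.07)²) = √(11.90885 + 28.17104) = 6.331 km
3–4: √((-0.092·111.32)² + (-0.058·102.07)²) = √(104.88709 + 35.04711) = 11.829 km
3–5: √((-0.025·111.32)² + (0.228·102.07)²) = √(7.74509 + 541.58412) = 23.438 km
4–5: √((0.067·111.32)² + (0.286·102.07)²) = √(55.62833 + 852.17403) = 30.130 km
Closest pair: 1–5 at 5.313 km.

1 and 5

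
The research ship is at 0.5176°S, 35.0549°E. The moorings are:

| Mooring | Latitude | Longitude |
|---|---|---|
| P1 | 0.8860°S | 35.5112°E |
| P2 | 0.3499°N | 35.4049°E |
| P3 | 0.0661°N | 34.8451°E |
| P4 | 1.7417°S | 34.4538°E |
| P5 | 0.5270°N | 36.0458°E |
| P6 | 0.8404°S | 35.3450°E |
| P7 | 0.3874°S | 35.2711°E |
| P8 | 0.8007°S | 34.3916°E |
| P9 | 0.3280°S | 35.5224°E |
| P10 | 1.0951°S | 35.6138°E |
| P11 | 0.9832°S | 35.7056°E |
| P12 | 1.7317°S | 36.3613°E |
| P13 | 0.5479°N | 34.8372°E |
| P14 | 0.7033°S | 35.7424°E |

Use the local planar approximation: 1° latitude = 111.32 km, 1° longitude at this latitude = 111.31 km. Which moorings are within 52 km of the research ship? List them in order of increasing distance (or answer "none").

P7, P6

Distances from 0.5176°S, 35.0549°E:
P1: √((-0.3684·111.32)² + (0.4563·111.31)²) = √(1681.843722 + 2579.700590) = 65.2805 km
P2: √((0.8675·111.32)² + (0.3500·111.31)²) = √(9325.784214 + 1517.764722) = 104.1324 km
P3: √((0.5837·111.32)² + (-0.2098·111.31)²) = √(4222.073427 + 545.355043) = 69.0466 km
P4: √((-1.2241·111.32)² + (-0.6011·111.31)²) = √(18568.644053 + 4476.739477) = 151.8071 km
P5: √((1.0446·111.32)² + (0.9909·111.31)²) = √(13522.171456 + 12165.445636) = 160.2736 km
P6: √((-0.3228·111.32)² + (0.2901·111.31)²) = √(1291.259255 + 1042.710683) = 48.3112 km
P7: √((0.1302·111.32)² + (0.2162·111.31)²) = √(210.072094 + 579.134910) = 28.0928 km
P8: √((-0.2831·111.32)² + (-0.6633·111.31)²) = √(993.175812 + 5451.152854) = 80.2766 km
P9: √((0.1896·111.32)² + (0.4675·111.31)²) = √(445.474718 + 2707.893601) = 56.1549 km
P10: √((-0.5775·111.32)² + (0.5589·111.31)²) = √(4132.856941 + 3870.228304) = 89.4600 km
P11: √((-0.4656·111.32)² + (0.6507·111.31)²) = √(2686.410267 + 5246.020447) = 89.0642 km
P12: √((-1.2141·111.32)² + (1.3064·111.31)²) = √(18266.498837 + 21145.633904) = 198.5249 km
P13: √((1.0655·111.32)² + (-0.2177·111.31)²) = √(14068.678443 + 587.198887) = 121.0615 km
P14: √((-0.1857·111.32)² + (0.6875·111.31)²) = √(427.336711 + 5856.171282) = 79.2686 km
Threshold 52 km: P7 (28.0928 km), P6 (48.3112 km) are within range.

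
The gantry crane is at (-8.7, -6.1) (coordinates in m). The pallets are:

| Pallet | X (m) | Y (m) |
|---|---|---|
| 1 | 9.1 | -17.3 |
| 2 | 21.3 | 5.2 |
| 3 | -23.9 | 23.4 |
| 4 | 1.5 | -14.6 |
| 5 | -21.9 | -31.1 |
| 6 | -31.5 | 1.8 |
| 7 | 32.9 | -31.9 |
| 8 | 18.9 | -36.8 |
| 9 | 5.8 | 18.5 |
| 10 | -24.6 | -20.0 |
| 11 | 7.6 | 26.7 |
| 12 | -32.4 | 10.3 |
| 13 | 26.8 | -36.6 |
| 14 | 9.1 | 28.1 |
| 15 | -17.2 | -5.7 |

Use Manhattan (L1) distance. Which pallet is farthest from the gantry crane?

7

Distances from (-8.7, -6.1):
1: |17.8| + |-11.2| = 17.8 + 11.2 = 29.0 m
2: |30.0| + |11.3| = 30.0 + 11.3 = 41.3 m
3: |-15.2| + |29.5| = 15.2 + 29.5 = 44.7 m
4: |10.2| + |-8.5| = 10.2 + 8.5 = 18.7 m
5: |-13.2| + |-25.0| = 13.2 + 25.0 = 38.2 m
6: |-22.8| + |7.9| = 22.8 + 7.9 = 30.7 m
7: |41.6| + |-25.8| = 41.6 + 25.8 = 67.4 m
8: |27.6| + |-30.7| = 27.6 + 30.7 = 58.3 m
9: |14.5| + |24.6| = 14.5 + 24.6 = 39.1 m
10: |-15.9| + |-13.9| = 15.9 + 13.9 = 29.8 m
11: |16.3| + |32.8| = 16.3 + 32.8 = 49.1 m
12: |-23.7| + |16.4| = 23.7 + 16.4 = 40.1 m
13: |35.5| + |-30.5| = 35.5 + 30.5 = 66.0 m
14: |17.8| + |34.2| = 17.8 + 34.2 = 52.0 m
15: |-8.5| + |0.4| = 8.5 + 0.4 = 8.9 m
Maximum: 7 at 67.4 m.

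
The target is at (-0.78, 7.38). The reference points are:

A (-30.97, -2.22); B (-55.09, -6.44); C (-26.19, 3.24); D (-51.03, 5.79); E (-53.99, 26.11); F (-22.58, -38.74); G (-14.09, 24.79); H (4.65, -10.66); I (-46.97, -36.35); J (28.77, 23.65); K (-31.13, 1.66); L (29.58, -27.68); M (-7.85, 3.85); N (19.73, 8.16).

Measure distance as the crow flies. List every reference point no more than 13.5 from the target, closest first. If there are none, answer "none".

M

Distances from (-0.78, 7.38):
A: √((-30.19)² + (-9.60)²) = √(911.4361 + 92.1600) = 31.68
B: √((-54.31)² + (-13.82)²) = √(2949.5761 + 190.9924) = 56.04
C: √((-25.41)² + (-4.14)²) = √(645.6681 + 17.1396) = 25.75
D: √((-50.25)² + (-1.59)²) = √(2525.0625 + 2.5281) = 50.28
E: √((-53.21)² + (18.73)²) = √(2831.3041 + 350.8129) = 56.41
F: √((-21.80)² + (-46.12)²) = √(475.2400 + 2127.0544) = 51.01
G: √((-13.31)² + (17.41)²) = √(177.1561 + 303.1081) = 21.91
H: √((5.43)² + (-18.04)²) = √(29.4849 + 325.4416) = 18.84
I: √((-46.19)² + (-43.73)²) = √(2133.5161 + 1912.3129) = 63.61
J: √((29.55)² + (16.27)²) = √(873.2025 + 264.7129) = 33.73
K: √((-30.35)² + (-5.72)²) = √(921.1225 + 32.7184) = 30.88
L: √((30.36)² + (-35.06)²) = √(921.7296 + 1229.2036) = 46.38
M: √((-7.07)² + (-3.53)²) = √(49.9849 + 12.4609) = 7.90
N: √((20.51)² + (0.78)²) = √(420.6601 + 0.6084) = 20.52
Threshold 13.5: M (7.90) is within range.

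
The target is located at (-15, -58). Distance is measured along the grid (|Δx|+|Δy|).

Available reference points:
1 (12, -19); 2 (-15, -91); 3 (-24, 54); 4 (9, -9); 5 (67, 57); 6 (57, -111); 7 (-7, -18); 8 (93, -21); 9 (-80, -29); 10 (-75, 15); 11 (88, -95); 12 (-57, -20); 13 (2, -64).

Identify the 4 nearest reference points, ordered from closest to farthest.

13, 2, 7, 1

Distances from (-15, -58):
1: |27| + |39| = 27 + 39 = 66
2: |0| + |-33| = 0 + 33 = 33
3: |-9| + |112| = 9 + 112 = 121
4: |24| + |49| = 24 + 49 = 73
5: |82| + |115| = 82 + 115 = 197
6: |72| + |-53| = 72 + 53 = 125
7: |8| + |40| = 8 + 40 = 48
8: |108| + |37| = 108 + 37 = 145
9: |-65| + |29| = 65 + 29 = 94
10: |-60| + |73| = 60 + 73 = 133
11: |103| + |-37| = 103 + 37 = 140
12: |-42| + |38| = 42 + 38 = 80
13: |17| + |-6| = 17 + 6 = 23
Sorted: 13 (23) < 2 (33) < 7 (48) < 1 (66) < 4 (73) < 12 (80) < …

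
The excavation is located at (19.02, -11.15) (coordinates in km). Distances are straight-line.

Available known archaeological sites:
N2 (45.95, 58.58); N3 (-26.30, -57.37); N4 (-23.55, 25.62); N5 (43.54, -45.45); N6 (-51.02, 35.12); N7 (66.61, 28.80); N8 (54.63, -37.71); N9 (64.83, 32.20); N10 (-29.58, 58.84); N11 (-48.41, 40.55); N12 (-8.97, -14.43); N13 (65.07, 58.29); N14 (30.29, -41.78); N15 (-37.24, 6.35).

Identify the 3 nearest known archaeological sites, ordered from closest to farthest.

Distances from (19.02, -11.15):
N2: 74.75 km
N3: 64.73 km
N4: 56.25 km
N5: 42.16 km
N6: 83.94 km
N7: 62.14 km
N8: 44.42 km
N9: 63.07 km
N10: 85.21 km
N11: 84.97 km
N12: 28.18 km
N13: 83.32 km
N14: 32.64 km
N15: 58.92 km
Sorted: N12 (28.18 km) < N14 (32.64 km) < N5 (42.16 km) < N8 (44.42 km) < N4 (56.25 km) < …

N12, N14, N5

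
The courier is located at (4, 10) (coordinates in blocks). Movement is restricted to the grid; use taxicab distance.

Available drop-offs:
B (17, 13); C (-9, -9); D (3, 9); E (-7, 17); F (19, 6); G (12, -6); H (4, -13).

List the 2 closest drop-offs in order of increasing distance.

Distances from (4, 10):
B: 16 blocks
C: 32 blocks
D: 2 blocks
E: 18 blocks
F: 19 blocks
G: 24 blocks
H: 23 blocks
Sorted: D (2 blocks) < B (16 blocks) < E (18 blocks) < F (19 blocks) < …

D, B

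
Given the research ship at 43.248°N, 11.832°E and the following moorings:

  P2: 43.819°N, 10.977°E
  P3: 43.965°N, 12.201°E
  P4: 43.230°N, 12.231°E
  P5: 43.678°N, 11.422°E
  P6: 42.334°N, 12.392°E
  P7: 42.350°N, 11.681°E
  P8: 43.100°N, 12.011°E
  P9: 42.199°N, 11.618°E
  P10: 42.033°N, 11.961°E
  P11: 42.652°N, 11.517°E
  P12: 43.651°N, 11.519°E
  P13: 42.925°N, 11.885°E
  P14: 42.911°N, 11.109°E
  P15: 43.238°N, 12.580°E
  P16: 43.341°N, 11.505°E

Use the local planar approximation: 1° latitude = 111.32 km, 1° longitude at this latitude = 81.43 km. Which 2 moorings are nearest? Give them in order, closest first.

P8, P16

Distances from 43.248°N, 11.832°E:
P2: √((0.571·111.32)² + (-0.855·81.43)²) = √(4040.34650 + 4847.31339) = 94.274 km
P3: √((0.717·111.32)² + (0.369·81.43)²) = √(6370.66409 + 902.86247) = 85.285 km
P4: √((-0.018·111.32)² + (0.399·81.43)²) = √(4.01505 + 1055.63714) = 32.552 km
P5: √((0.430·111.32)² + (-0.410·81.43)²) = √(2291.30713 + 1114.64503) = 58.361 km
P6: √((-0.914·111.32)² + (0.560·81.43)²) = √(10352.34619 + 2079.43296) = 111.498 km
P7: √((-0.898·111.32)² + (-0.151·81.43)²) = √(9993.07320 + 151.18989) = 100.719 km
P8: √((-0.148·111.32)² + (0.179·81.43)²) = √(271.43749 + 212.45890) = 21.998 km
P9: √((-1.049·111.32)² + (-0.214·81.43)²) = √(13636.32589 + 303.66617) = 118.068 km
P10: √((-1.215·111.32)² + (0.129·81.43)²) = √(18293.59041 + 110.34389) = 135.661 km
P11: √((-0.596·111.32)² + (-0.315·81.43)²) = √(4401.88725 + 657.94559) = 71.133 km
P12: √((0.403·111.32)² + (-0.313·81.43)²) = √(2012.59546 + 649.61724) = 51.597 km
P13: √((-0.323·111.32)² + (0.053·81.43)²) = √(1292.85982 + 18.62604) = 36.214 km
P14: √((-0.337·111.32)² + (-0.723·81.43)²) = √(1407.36322 + 3466.13492) = 69.810 km
P15: √((-0.010·111.32)² + (0.748·81.43)²) = √(1.23921 + 3709.98424) = 60.920 km
P16: √((0.093·111.32)² + (-0.327·81.43)²) = √(107.17964 + 709.02961) = 28.569 km
Sorted: P8 (21.998 km) < P16 (28.569 km) < P4 (32.552 km) < P13 (36.214 km) < …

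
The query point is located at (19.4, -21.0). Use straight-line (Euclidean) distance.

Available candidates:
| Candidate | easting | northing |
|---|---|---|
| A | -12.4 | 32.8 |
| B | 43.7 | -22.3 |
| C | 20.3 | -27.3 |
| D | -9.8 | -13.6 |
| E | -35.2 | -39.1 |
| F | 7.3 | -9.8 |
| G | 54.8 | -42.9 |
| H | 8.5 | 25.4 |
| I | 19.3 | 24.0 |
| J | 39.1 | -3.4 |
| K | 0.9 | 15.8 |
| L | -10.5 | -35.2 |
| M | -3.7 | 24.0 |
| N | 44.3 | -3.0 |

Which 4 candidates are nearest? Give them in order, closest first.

C, F, B, J

Distances from (19.4, -21.0):
A: √((-31.8)² + (53.8)²) = √(1011.240 + 2894.440) = 62.5
B: √((24.3)² + (-1.3)²) = √(590.490 + 1.690) = 24.3
C: √((0.9)² + (-6.3)²) = √(0.810 + 39.690) = 6.4
D: √((-29.2)² + (7.4)²) = √(852.640 + 54.760) = 30.1
E: √((-54.6)² + (-18.1)²) = √(2981.160 + 327.610) = 57.5
F: √((-12.1)² + (11.2)²) = √(146.410 + 125.440) = 16.5
G: √((35.4)² + (-21.9)²) = √(1253.160 + 479.610) = 41.6
H: √((-10.9)² + (46.4)²) = √(118.810 + 2152.960) = 47.7
I: √((-0.1)² + (45.0)²) = √(0.010 + 2025.000) = 45.0
J: √((19.7)² + (17.6)²) = √(388.090 + 309.760) = 26.4
K: √((-18.5)² + (36.8)²) = √(342.250 + 1354.240) = 41.2
L: √((-29.9)² + (-14.2)²) = √(894.010 + 201.640) = 33.1
M: √((-23.1)² + (45.0)²) = √(533.610 + 2025.000) = 50.6
N: √((24.9)² + (18.0)²) = √(620.010 + 324.000) = 30.7
Sorted: C (6.4) < F (16.5) < B (24.3) < J (26.4) < D (30.1) < N (30.7) < …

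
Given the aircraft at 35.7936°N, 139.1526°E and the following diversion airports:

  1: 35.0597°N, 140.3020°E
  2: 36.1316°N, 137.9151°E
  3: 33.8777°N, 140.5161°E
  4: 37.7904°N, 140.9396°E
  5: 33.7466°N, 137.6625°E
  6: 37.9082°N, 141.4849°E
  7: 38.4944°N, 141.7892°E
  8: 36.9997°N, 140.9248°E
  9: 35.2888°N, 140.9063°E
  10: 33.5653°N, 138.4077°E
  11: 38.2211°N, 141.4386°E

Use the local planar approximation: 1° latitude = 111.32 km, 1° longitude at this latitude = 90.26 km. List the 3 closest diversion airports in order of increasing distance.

2, 1, 9

Distances from 35.7936°N, 139.1526°E:
1: 132.0512 km
2: 117.8639 km
3: 246.2389 km
4: 274.6380 km
5: 264.6034 km
6: 315.7970 km
7: 383.4404 km
8: 208.8382 km
9: 167.9679 km
10: 257.0048 km
11: 339.9967 km
Sorted: 2 (117.8639 km) < 1 (132.0512 km) < 9 (167.9679 km) < 8 (208.8382 km) < 3 (246.2389 km) < …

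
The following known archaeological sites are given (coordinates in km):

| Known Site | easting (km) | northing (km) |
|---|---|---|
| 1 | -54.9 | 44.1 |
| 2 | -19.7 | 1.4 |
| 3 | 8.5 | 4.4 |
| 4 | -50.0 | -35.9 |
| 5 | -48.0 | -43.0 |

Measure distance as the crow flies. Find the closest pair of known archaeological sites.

4 and 5

Pairwise distances:
4–5: √((2.0)² + (-7.1)²) = √(4.000 + 50.410) = 7.4 km
2–3: √((28.2)² + (3.0)²) = √(795.240 + 9.000) = 28.4 km
2–4: √((-30.3)² + (-37.3)²) = √(918.090 + 1391.290) = 48.1 km
2–5: √((-28.3)² + (-44.4)²) = √(800.890 + 1971.360) = 52.7 km
1–2: √((35.2)² + (-42.7)²) = √(1239.040 + 1823.290) = 55.3 km
3–4: √((-58.5)² + (-40.3)²) = √(3422.250 + 1624.090) = 71.0 km
3–5: √((-56.5)² + (-47.4)²) = √(3192.250 + 2246.760) = 73.7 km
1–3: √((63.4)² + (-39.7)²) = √(4019.560 + 1576.090) = 74.8 km
1–4: √((4.9)² + (-80.0)²) = √(24.010 + 6400.000) = 80.1 km
1–5: √((6.9)² + (-87.1)²) = √(47.610 + 7586.410) = 87.4 km
Closest pair: 4–5 at 7.4 km.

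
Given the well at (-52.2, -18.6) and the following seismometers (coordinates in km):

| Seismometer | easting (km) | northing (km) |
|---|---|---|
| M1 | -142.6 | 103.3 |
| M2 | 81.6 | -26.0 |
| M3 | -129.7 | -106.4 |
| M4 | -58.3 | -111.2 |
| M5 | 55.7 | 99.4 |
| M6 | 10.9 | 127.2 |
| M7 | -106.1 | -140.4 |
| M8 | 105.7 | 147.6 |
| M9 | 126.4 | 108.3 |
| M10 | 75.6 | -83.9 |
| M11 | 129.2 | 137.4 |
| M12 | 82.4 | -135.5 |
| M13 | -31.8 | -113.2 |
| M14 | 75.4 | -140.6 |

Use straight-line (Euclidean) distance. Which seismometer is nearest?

Distances from (-52.2, -18.6):
M1: 151.8 km
M2: 134.0 km
M3: 117.1 km
M4: 92.8 km
M5: 159.9 km
M6: 158.9 km
M7: 133.2 km
M8: 229.2 km
M9: 219.1 km
M10: 143.5 km
M11: 239.3 km
M12: 178.3 km
M13: 96.8 km
M14: 176.5 km
Minimum: M4 at 92.8 km.

M4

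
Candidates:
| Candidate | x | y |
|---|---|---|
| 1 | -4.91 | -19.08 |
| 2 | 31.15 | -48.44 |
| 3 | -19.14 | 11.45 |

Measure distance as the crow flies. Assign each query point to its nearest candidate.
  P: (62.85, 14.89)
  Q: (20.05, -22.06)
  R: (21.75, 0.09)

P→2; Q→1; R→1

P at (62.85, 14.89):
  1: 75.80
  2: 70.82
  3: 82.06
  → nearest: 2 (70.82)
Q at (20.05, -22.06):
  1: 25.14
  2: 28.62
  3: 51.56
  → nearest: 1 (25.14)
R at (21.75, 0.09):
  1: 32.84
  2: 49.43
  3: 42.44
  → nearest: 1 (32.84)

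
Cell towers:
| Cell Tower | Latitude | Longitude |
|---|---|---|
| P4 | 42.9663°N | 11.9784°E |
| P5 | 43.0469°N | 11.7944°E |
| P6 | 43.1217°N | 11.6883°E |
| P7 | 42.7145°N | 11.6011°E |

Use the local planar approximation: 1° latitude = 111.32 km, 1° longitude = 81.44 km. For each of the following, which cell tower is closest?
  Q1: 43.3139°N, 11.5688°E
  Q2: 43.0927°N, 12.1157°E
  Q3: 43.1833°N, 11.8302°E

Q1 at 43.3139°N, 11.5688°E:
  P4: 51.0885 km
  P5: 34.9426 km
  P6: 23.5051 km
  P7: 66.7770 km
  → nearest: P6 (23.5051 km)
Q2 at 43.0927°N, 12.1157°E:
  P4: 17.9727 km
  P5: 26.6588 km
  P6: 34.9568 km
  P7: 59.4044 km
  → nearest: P4 (17.9727 km)
Q3 at 43.1833°N, 11.8302°E:
  P4: 27.0038 km
  P5: 15.4614 km
  P6: 13.4377 km
  P7: 55.4218 km
  → nearest: P6 (13.4377 km)

Q1→P6; Q2→P4; Q3→P6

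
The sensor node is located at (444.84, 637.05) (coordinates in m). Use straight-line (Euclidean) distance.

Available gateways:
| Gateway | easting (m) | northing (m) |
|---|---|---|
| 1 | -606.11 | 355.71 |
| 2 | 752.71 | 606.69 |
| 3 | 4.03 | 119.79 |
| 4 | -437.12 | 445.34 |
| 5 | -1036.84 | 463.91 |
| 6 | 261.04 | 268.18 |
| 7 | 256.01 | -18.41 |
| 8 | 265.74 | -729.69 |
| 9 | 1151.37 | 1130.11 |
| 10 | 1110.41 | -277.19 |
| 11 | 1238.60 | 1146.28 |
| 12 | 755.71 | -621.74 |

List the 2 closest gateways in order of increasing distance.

Distances from (444.84, 637.05):
1: √((-1050.95)² + (-281.34)²) = √(1104495.9025 + 79152.1956) = 1087.96 m
2: √((307.87)² + (-30.36)²) = √(94783.9369 + 921.7296) = 309.36 m
3: √((-440.81)² + (-517.26)²) = √(194313.4561 + 267557.9076) = 679.61 m
4: √((-881.96)² + (-191.71)²) = √(777853.4416 + 36752.7241) = 902.56 m
5: √((-1481.68)² + (-173.14)²) = √(2195375.6224 + 29977.4596) = 1491.76 m
6: √((-183.80)² + (-368.87)²) = √(33782.4400 + 136065.0769) = 412.13 m
7: √((-188.83)² + (-655.46)²) = √(35656.7689 + 429627.8116) = 682.12 m
8: √((-179.10)² + (-1366.74)²) = √(32076.8100 + 1867978.2276) = 1378.42 m
9: √((706.53)² + (493.06)²) = √(499184.6409 + 243108.1636) = 861.56 m
10: √((665.57)² + (-914.24)²) = √(442983.4249 + 835834.7776) = 1130.85 m
11: √((793.76)² + (509.23)²) = √(630054.9376 + 259315.1929) = 943.06 m
12: √((310.87)² + (-1258.79)²) = √(96640.1569 + 1584552.2641) = 1296.61 m
Sorted: 2 (309.36 m) < 6 (412.13 m) < 3 (679.61 m) < 7 (682.12 m) < …

2, 6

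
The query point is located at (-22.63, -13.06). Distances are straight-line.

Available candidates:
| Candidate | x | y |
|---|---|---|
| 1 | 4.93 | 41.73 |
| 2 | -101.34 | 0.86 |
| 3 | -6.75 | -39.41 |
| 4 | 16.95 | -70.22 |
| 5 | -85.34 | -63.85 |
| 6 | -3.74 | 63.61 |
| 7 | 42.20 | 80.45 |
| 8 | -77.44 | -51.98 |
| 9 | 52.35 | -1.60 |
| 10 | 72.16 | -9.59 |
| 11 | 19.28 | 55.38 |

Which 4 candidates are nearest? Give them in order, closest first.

3, 1, 8, 4

Distances from (-22.63, -13.06):
1: √((27.56)² + (54.79)²) = √(759.5536 + 3001.9441) = 61.33
2: √((-78.71)² + (13.92)²) = √(6195.2641 + 193.7664) = 79.93
3: √((15.88)² + (-26.35)²) = √(252.1744 + 694.3225) = 30.77
4: √((39.58)² + (-57.16)²) = √(1566.5764 + 3267.2656) = 69.53
5: √((-62.71)² + (-50.79)²) = √(3932.5441 + 2579.6241) = 80.70
6: √((18.89)² + (76.67)²) = √(356.8321 + 5878.2889) = 78.96
7: √((64.83)² + (93.51)²) = √(4202.9289 + 8744.1201) = 113.79
8: √((-54.81)² + (-38.92)²) = √(3004.1361 + 1514.7664) = 67.22
9: √((74.98)² + (11.46)²) = √(5622.0004 + 131.3316) = 75.85
10: √((94.79)² + (3.47)²) = √(8985.1441 + 12.0409) = 94.85
11: √((41.91)² + (68.44)²) = √(1756.4481 + 4684.0336) = 80.25
Sorted: 3 (30.77) < 1 (61.33) < 8 (67.22) < 4 (69.53) < 9 (75.85) < 6 (78.96) < …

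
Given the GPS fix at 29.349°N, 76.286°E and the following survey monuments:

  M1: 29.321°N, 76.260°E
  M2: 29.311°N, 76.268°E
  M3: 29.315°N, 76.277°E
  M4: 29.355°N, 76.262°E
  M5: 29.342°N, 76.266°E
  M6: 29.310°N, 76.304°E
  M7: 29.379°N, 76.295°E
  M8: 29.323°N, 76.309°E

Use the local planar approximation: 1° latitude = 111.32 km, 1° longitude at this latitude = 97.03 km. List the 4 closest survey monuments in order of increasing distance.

Distances from 29.349°N, 76.286°E:
M1: √((-0.028·111.32)² + (-0.026·97.03)²) = √(9.71544 + 6.36442) = 4.010 km
M2: √((-0.038·111.32)² + (-0.018·97.03)²) = √(17.89425 + 3.05040) = 4.577 km
M3: √((-0.034·111.32)² + (-0.009·97.03)²) = √(14.32532 + 0.76260) = 3.884 km
M4: √((0.006·111.32)² + (-0.024·97.03)²) = √(0.44612 + 5.42294) = 2.423 km
M5: √((-0.007·111.32)² + (-0.020·97.03)²) = √(0.60721 + 3.76593) = 2.091 km
M6: √((-0.039·111.32)² + (0.018·97.03)²) = √(18.84845 + 3.05040) = 4.680 km
M7: √((0.030·111.32)² + (0.009·97.03)²) = √(11.15293 + 0.76260) = 3.452 km
M8: √((-0.026·111.32)² + (0.023·97.03)²) = √(8.37709 + 4.98044) = 3.655 km
Sorted: M5 (2.091 km) < M4 (2.423 km) < M7 (3.452 km) < M8 (3.655 km) < M3 (3.884 km) < M1 (4.010 km) < …

M5, M4, M7, M8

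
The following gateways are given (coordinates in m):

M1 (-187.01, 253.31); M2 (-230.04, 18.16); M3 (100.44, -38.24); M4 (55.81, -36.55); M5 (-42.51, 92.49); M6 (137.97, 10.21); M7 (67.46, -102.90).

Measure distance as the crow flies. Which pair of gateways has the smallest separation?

Pairwise distances:
M1–M2: 239.05 m
M1–M3: 409.43 m
M1–M4: 378.13 m
M1–M5: 216.20 m
M1–M6: 405.84 m
M1–M7: 437.77 m
M2–M3: 335.26 m
M2–M4: 291.04 m
M2–M5: 201.72 m
M2–M6: 368.10 m
M2–M7: 321.19 m
M3–M4: 44.66 m
M3–M5: 193.71 m
M3–M6: 61.29 m
M3–M7: 72.59 m
M4–M5: 162.23 m
M4–M6: 94.53 m
M4–M7: 67.37 m
M5–M6: 198.35 m
M5–M7: 224.21 m
M6–M7: 133.29 m
Closest pair: M3–M4 at 44.66 m.

M3 and M4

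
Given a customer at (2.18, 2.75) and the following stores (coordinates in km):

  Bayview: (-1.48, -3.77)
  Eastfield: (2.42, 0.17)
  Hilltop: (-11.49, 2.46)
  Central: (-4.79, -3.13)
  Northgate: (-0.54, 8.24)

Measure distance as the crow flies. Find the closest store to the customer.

Eastfield

Distances from (2.18, 2.75):
Bayview: √((-3.66)² + (-6.52)²) = √(13.3956 + 42.5104) = 7.48 km
Eastfield: √((0.24)² + (-2.58)²) = √(0.0576 + 6.6564) = 2.59 km
Hilltop: √((-13.67)² + (-0.29)²) = √(186.8689 + 0.0841) = 13.67 km
Central: √((-6.97)² + (-5.88)²) = √(48.5809 + 34.5744) = 9.12 km
Northgate: √((-2.72)² + (5.49)²) = √(7.3984 + 30.1401) = 6.13 km
Minimum: Eastfield at 2.59 km.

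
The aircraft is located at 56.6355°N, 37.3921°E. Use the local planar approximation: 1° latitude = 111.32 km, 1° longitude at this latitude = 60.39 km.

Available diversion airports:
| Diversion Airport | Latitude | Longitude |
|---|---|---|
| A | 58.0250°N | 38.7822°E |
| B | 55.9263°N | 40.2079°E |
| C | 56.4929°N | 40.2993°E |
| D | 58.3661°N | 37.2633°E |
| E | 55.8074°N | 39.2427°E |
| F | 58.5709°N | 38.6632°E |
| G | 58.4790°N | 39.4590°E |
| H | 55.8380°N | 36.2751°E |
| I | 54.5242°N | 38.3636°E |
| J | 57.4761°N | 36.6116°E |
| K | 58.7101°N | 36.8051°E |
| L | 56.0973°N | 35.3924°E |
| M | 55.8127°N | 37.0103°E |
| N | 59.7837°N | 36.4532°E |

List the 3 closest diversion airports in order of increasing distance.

M, J, H

Distances from 56.6355°N, 37.3921°E:
A: √((1.3895·111.32)² + (1.3901·60.39)²) = √(23925.636351 + 7047.290042) = 175.9913 km
B: √((-0.7092·111.32)² + (2.8158·60.39)²) = √(6232.809441 + 28915.697211) = 187.4793 km
C: √((-0.1426·111.32)² + (2.9072·60.39)²) = √(251.991242 + 30823.352939) = 176.2820 km
D: √((1.7306·111.32)² + (-0.1288·60.39)²) = √(37114.173538 + 60.500893) = 192.8074 km
E: √((-0.8281·111.32)² + (1.8506·60.39)²) = √(8497.906818 + 12489.791109) = 144.8713 km
F: √((1.9354·111.32)² + (1.2711·60.39)²) = √(46418.154397 + 5892.363039) = 228.7149 km
G: √((1.8435·111.32)² + (2.0669·60.39)²) = √(42114.599907 + 15580.055117) = 240.1971 km
H: √((-0.7975·111.32)² + (-1.1170·60.39)²) = √(7881.480017 + 4550.262019) = 111.4977 km
I: √((-2.1113·111.32)² + (0.9715·60.39)²) = √(55239.061415 + 3442.038067) = 242.2418 km
J: √((0.8406·111.32)² + (-0.7805·60.39)²) = √(8756.391418 + 2221.651192) = 104.7762 km
K: √((2.0746·111.32)² + (-0.5870·60.39)²) = √(53335.349147 + 1256.626638) = 233.6493 km
L: √((-0.5382·111.32)² + (-1.9997·60.39)²) = √(3589.498550 + 14583.432386) = 134.8070 km
M: √((-0.8228·111.32)² + (-0.3818·60.39)²) = √(8389.478422 + 531.620730) = 94.4516 km
N: √((3.1482·111.32)² + (-0.9389·60.39)²) = √(122820.546220 + 3214.909391) = 355.0147 km
Sorted: M (94.4516 km) < J (104.7762 km) < H (111.4977 km) < L (134.8070 km) < E (144.8713 km) < …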